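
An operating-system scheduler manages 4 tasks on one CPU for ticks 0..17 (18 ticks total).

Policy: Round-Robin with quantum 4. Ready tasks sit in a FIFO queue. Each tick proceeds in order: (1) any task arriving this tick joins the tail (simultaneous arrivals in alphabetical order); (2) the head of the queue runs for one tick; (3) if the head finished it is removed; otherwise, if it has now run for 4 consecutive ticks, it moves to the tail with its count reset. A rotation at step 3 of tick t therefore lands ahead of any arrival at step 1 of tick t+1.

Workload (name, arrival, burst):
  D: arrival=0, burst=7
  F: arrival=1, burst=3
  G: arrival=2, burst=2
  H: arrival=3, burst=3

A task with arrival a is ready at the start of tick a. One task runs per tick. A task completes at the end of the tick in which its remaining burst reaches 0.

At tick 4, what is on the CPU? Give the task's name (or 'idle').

running at tick 4 = F

t=0: queue=[D] q_used=0 → run D
t=1: queue=[D,F] q_used=1 → run D
t=2: queue=[D,F,G] q_used=2 → run D
t=3: queue=[D,F,G,H] q_used=3 → run D
t=4: queue=[F,G,H,D] q_used=0 → run F
t=5: queue=[F,G,H,D] q_used=1 → run F
t=6: queue=[F,G,H,D] q_used=2 → run F
t=7: queue=[G,H,D] q_used=0 → run G
t=8: queue=[G,H,D] q_used=1 → run G
t=9: queue=[H,D] q_used=0 → run H
t=10: queue=[H,D] q_used=1 → run H
t=11: queue=[H,D] q_used=2 → run H
t=12: queue=[D] q_used=0 → run D
t=13: queue=[D] q_used=1 → run D
t=14: queue=[D] q_used=2 → run D
t=15: (idle)
t=16: (idle)
t=17: (idle)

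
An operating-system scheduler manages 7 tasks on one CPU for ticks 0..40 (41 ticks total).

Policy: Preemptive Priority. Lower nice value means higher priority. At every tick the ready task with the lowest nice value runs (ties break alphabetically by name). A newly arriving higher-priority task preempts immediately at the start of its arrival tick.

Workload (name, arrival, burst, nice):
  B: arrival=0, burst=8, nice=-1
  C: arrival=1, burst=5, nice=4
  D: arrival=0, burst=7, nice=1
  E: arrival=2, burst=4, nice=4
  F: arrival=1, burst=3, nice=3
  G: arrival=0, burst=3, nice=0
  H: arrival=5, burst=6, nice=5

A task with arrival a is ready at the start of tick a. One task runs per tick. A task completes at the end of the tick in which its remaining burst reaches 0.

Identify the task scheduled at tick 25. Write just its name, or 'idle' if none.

t=0: ready={B,D,G} → run B
t=1: ready={B,C,D,F,G} → run B
t=2: ready={B,C,D,E,F,G} → run B
t=3: ready={B,C,D,E,F,G} → run B
t=4: ready={B,C,D,E,F,G} → run B
t=5: ready={B,C,D,E,F,G,H} → run B
t=6: ready={B,C,D,E,F,G,H} → run B
t=7: ready={B,C,D,E,F,G,H} → run B
t=8: ready={C,D,E,F,G,H} → run G
t=9: ready={C,D,E,F,G,H} → run G
t=10: ready={C,D,E,F,G,H} → run G
t=11: ready={C,D,E,F,H} → run D
t=12: ready={C,D,E,F,H} → run D
t=13: ready={C,D,E,F,H} → run D
t=14: ready={C,D,E,F,H} → run D
t=15: ready={C,D,E,F,H} → run D
t=16: ready={C,D,E,F,H} → run D
t=17: ready={C,D,E,F,H} → run D
t=18: ready={C,E,F,H} → run F
t=19: ready={C,E,F,H} → run F
t=20: ready={C,E,F,H} → run F
t=21: ready={C,E,H} → run C
t=22: ready={C,E,H} → run C
t=23: ready={C,E,H} → run C
t=24: ready={C,E,H} → run C
t=25: ready={C,E,H} → run C
t=26: ready={E,H} → run E
t=27: ready={E,H} → run E
t=28: ready={E,H} → run E
t=29: ready={E,H} → run E
t=30: ready={H} → run H
t=31: ready={H} → run H
t=32: ready={H} → run H
t=33: ready={H} → run H
t=34: ready={H} → run H
t=35: ready={H} → run H
t=36: (idle)
t=37: (idle)
t=38: (idle)
t=39: (idle)
t=40: (idle)

running at tick 25 = C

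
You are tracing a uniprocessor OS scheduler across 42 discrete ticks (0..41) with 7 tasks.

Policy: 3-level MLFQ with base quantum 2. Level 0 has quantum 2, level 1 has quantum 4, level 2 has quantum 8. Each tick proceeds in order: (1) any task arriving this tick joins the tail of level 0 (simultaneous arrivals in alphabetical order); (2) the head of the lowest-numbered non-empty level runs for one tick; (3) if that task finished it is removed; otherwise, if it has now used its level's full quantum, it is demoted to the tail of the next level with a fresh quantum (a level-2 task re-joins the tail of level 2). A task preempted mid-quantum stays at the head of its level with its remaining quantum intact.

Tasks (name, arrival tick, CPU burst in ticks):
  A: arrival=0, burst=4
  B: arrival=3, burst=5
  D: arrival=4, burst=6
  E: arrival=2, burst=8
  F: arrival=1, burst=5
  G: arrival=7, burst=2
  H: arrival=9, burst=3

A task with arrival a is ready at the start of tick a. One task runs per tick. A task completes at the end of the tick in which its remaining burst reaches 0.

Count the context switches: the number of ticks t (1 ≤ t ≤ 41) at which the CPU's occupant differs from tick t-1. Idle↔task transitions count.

context switches = 14

t=0: L0/L1/L2 = A/-/- → run A
t=1: L0/L1/L2 = AF/-/- → run A
t=2: L0/L1/L2 = FE/A/- → run F
t=3: L0/L1/L2 = FEB/A/- → run F
t=4: L0/L1/L2 = EBD/AF/- → run E
t=5: L0/L1/L2 = EBD/AF/- → run E
t=6: L0/L1/L2 = BD/AFE/- → run B
t=7: L0/L1/L2 = BDG/AFE/- → run B
t=8: L0/L1/L2 = DG/AFEB/- → run D
t=9: L0/L1/L2 = DGH/AFEB/- → run D
t=10: L0/L1/L2 = GH/AFEBD/- → run G
t=11: L0/L1/L2 = GH/AFEBD/- → run G
t=12: L0/L1/L2 = H/AFEBD/- → run H
t=13: L0/L1/L2 = H/AFEBD/- → run H
t=14: L0/L1/L2 = -/AFEBDH/- → run A
t=15: L0/L1/L2 = -/AFEBDH/- → run A
t=16: L0/L1/L2 = -/FEBDH/- → run F
t=17: L0/L1/L2 = -/FEBDH/- → run F
t=18: L0/L1/L2 = -/FEBDH/- → run F
t=19: L0/L1/L2 = -/EBDH/- → run E
t=20: L0/L1/L2 = -/EBDH/- → run E
t=21: L0/L1/L2 = -/EBDH/- → run E
t=22: L0/L1/L2 = -/EBDH/- → run E
t=23: L0/L1/L2 = -/BDH/E → run B
t=24: L0/L1/L2 = -/BDH/E → run B
t=25: L0/L1/L2 = -/BDH/E → run B
t=26: L0/L1/L2 = -/DH/E → run D
t=27: L0/L1/L2 = -/DH/E → run D
t=28: L0/L1/L2 = -/DH/E → run D
t=29: L0/L1/L2 = -/DH/E → run D
t=30: L0/L1/L2 = -/H/E → run H
t=31: L0/L1/L2 = -/-/E → run E
t=32: L0/L1/L2 = -/-/E → run E
t=33: (idle)
t=34: (idle)
t=35: (idle)
t=36: (idle)
t=37: (idle)
t=38: (idle)
t=39: (idle)
t=40: (idle)
t=41: (idle)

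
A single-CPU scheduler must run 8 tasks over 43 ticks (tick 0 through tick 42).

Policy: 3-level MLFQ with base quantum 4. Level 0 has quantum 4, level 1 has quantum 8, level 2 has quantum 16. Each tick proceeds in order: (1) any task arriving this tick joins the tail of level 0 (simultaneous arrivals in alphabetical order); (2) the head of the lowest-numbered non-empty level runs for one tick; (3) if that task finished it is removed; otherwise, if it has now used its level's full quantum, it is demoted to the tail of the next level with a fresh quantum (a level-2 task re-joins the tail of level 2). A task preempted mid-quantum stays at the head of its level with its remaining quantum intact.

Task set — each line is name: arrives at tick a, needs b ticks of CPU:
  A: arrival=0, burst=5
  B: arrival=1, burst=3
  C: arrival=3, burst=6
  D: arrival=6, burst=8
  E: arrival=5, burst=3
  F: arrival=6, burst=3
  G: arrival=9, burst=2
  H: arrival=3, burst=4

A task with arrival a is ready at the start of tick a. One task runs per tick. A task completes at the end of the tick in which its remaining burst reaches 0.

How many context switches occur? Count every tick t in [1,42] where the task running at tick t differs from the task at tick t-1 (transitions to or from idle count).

context switches = 11

t=0: L0/L1/L2 = A/-/- → run A
t=1: L0/L1/L2 = AB/-/- → run A
t=2: L0/L1/L2 = AB/-/- → run A
t=3: L0/L1/L2 = ABCH/-/- → run A
t=4: L0/L1/L2 = BCH/A/- → run B
t=5: L0/L1/L2 = BCHE/A/- → run B
t=6: L0/L1/L2 = BCHEDF/A/- → run B
t=7: L0/L1/L2 = CHEDF/A/- → run C
t=8: L0/L1/L2 = CHEDF/A/- → run C
t=9: L0/L1/L2 = CHEDFG/A/- → run C
t=10: L0/L1/L2 = CHEDFG/A/- → run C
t=11: L0/L1/L2 = HEDFG/AC/- → run H
t=12: L0/L1/L2 = HEDFG/AC/- → run H
t=13: L0/L1/L2 = HEDFG/AC/- → run H
t=14: L0/L1/L2 = HEDFG/AC/- → run H
t=15: L0/L1/L2 = EDFG/AC/- → run E
t=16: L0/L1/L2 = EDFG/AC/- → run E
t=17: L0/L1/L2 = EDFG/AC/- → run E
t=18: L0/L1/L2 = DFG/AC/- → run D
t=19: L0/L1/L2 = DFG/AC/- → run D
t=20: L0/L1/L2 = DFG/AC/- → run D
t=21: L0/L1/L2 = DFG/AC/- → run D
t=22: L0/L1/L2 = FG/ACD/- → run F
t=23: L0/L1/L2 = FG/ACD/- → run F
t=24: L0/L1/L2 = FG/ACD/- → run F
t=25: L0/L1/L2 = G/ACD/- → run G
t=26: L0/L1/L2 = G/ACD/- → run G
t=27: L0/L1/L2 = -/ACD/- → run A
t=28: L0/L1/L2 = -/CD/- → run C
t=29: L0/L1/L2 = -/CD/- → run C
t=30: L0/L1/L2 = -/D/- → run D
t=31: L0/L1/L2 = -/D/- → run D
t=32: L0/L1/L2 = -/D/- → run D
t=33: L0/L1/L2 = -/D/- → run D
t=34: (idle)
t=35: (idle)
t=36: (idle)
t=37: (idle)
t=38: (idle)
t=39: (idle)
t=40: (idle)
t=41: (idle)
t=42: (idle)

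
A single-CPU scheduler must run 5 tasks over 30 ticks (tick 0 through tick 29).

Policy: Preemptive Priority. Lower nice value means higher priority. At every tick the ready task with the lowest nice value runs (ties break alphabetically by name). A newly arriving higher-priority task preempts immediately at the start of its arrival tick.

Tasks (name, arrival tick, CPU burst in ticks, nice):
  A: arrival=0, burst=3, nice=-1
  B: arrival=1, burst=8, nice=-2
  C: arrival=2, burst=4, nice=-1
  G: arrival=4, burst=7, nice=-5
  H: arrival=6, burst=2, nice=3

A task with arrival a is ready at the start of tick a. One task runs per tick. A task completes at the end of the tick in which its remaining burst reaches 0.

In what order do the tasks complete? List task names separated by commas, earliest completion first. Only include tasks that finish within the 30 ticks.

completion order = G, B, A, C, H

t=0: ready={A} → run A
t=1: ready={A,B} → run B
t=2: ready={A,B,C} → run B
t=3: ready={A,B,C} → run B
t=4: ready={A,B,C,G} → run G
t=5: ready={A,B,C,G} → run G
t=6: ready={A,B,C,G,H} → run G
t=7: ready={A,B,C,G,H} → run G
t=8: ready={A,B,C,G,H} → run G
t=9: ready={A,B,C,G,H} → run G
t=10: ready={A,B,C,G,H} → run G
t=11: ready={A,B,C,H} → run B
t=12: ready={A,B,C,H} → run B
t=13: ready={A,B,C,H} → run B
t=14: ready={A,B,C,H} → run B
t=15: ready={A,B,C,H} → run B
t=16: ready={A,C,H} → run A
t=17: ready={A,C,H} → run A
t=18: ready={C,H} → run C
t=19: ready={C,H} → run C
t=20: ready={C,H} → run C
t=21: ready={C,H} → run C
t=22: ready={H} → run H
t=23: ready={H} → run H
t=24: (idle)
t=25: (idle)
t=26: (idle)
t=27: (idle)
t=28: (idle)
t=29: (idle)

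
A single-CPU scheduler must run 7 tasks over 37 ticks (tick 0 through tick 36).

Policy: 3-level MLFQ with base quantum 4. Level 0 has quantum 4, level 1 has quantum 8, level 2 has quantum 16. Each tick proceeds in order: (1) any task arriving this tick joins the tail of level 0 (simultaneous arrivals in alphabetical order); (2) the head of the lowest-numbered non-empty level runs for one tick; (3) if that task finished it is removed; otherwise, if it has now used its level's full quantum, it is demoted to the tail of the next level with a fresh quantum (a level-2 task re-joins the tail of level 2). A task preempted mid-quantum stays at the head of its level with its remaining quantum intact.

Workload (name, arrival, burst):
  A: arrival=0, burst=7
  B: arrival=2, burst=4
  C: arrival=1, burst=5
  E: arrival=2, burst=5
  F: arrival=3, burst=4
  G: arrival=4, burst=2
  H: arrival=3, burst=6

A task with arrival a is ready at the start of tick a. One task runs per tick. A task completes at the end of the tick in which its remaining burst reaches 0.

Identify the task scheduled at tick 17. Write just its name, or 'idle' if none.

running at tick 17 = F

t=0: L0/L1/L2 = A/-/- → run A
t=1: L0/L1/L2 = AC/-/- → run A
t=2: L0/L1/L2 = ACBE/-/- → run A
t=3: L0/L1/L2 = ACBEFH/-/- → run A
t=4: L0/L1/L2 = CBEFHG/A/- → run C
t=5: L0/L1/L2 = CBEFHG/A/- → run C
t=6: L0/L1/L2 = CBEFHG/A/- → run C
t=7: L0/L1/L2 = CBEFHG/A/- → run C
t=8: L0/L1/L2 = BEFHG/AC/- → run B
t=9: L0/L1/L2 = BEFHG/AC/- → run B
t=10: L0/L1/L2 = BEFHG/AC/- → run B
t=11: L0/L1/L2 = BEFHG/AC/- → run B
t=12: L0/L1/L2 = EFHG/AC/- → run E
t=13: L0/L1/L2 = EFHG/AC/- → run E
t=14: L0/L1/L2 = EFHG/AC/- → run E
t=15: L0/L1/L2 = EFHG/AC/- → run E
t=16: L0/L1/L2 = FHG/ACE/- → run F
t=17: L0/L1/L2 = FHG/ACE/- → run F
t=18: L0/L1/L2 = FHG/ACE/- → run F
t=19: L0/L1/L2 = FHG/ACE/- → run F
t=20: L0/L1/L2 = HG/ACE/- → run H
t=21: L0/L1/L2 = HG/ACE/- → run H
t=22: L0/L1/L2 = HG/ACE/- → run H
t=23: L0/L1/L2 = HG/ACE/- → run H
t=24: L0/L1/L2 = G/ACEH/- → run G
t=25: L0/L1/L2 = G/ACEH/- → run G
t=26: L0/L1/L2 = -/ACEH/- → run A
t=27: L0/L1/L2 = -/ACEH/- → run A
t=28: L0/L1/L2 = -/ACEH/- → run A
t=29: L0/L1/L2 = -/CEH/- → run C
t=30: L0/L1/L2 = -/EH/- → run E
t=31: L0/L1/L2 = -/H/- → run H
t=32: L0/L1/L2 = -/H/- → run H
t=33: (idle)
t=34: (idle)
t=35: (idle)
t=36: (idle)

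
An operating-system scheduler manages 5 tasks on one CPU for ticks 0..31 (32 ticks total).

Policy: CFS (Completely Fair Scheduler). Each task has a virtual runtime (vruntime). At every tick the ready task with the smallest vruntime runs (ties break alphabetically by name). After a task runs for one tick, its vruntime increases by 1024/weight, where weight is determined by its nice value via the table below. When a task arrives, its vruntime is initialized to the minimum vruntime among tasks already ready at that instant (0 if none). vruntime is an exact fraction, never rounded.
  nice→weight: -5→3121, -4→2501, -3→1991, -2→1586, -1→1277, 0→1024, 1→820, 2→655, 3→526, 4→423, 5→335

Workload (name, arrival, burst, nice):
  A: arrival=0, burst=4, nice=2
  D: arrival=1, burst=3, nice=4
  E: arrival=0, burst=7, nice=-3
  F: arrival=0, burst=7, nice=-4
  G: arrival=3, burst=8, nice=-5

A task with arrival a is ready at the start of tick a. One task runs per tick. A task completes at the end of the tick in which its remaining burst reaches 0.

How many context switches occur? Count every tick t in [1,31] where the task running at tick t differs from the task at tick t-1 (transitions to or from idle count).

t=0: vr[A=0 E=0 F=0] → run A
t=1: vr[A=1024/655 D=0 E=0 F=0] → run D
t=2: vr[A=1024/655 D=1024/423 E=0 F=0] → run E
t=3: vr[A=1024/655 D=1024/423 E=1024/1991 F=0 G=0] → run F
t=4: vr[A=1024/655 D=1024/423 E=1024/1991 F=1024/2501 G=0] → run G
t=5: vr[A=1024/655 D=1024/423 E=1024/1991 F=1024/2501 G=1024/3121] → run G
t=6: vr[A=1024/655 D=1024/423 E=1024/1991 F=1024/2501 G=2048/3121] → run F
t=7: vr[A=1024/655 D=1024/423 E=1024/1991 F=2048/2501 G=2048/3121] → run E
t=8: vr[A=1024/655 D=1024/423 E=2048/1991 F=2048/2501 G=2048/3121] → run G
t=9: vr[A=1024/655 D=1024/423 E=2048/1991 F=2048/2501 G=3072/3121] → run F
t=10: vr[A=1024/655 D=1024/423 E=2048/1991 F=3072/2501 G=3072/3121] → run G
t=11: vr[A=1024/655 D=1024/423 E=2048/1991 F=3072/2501 G=4096/3121] → run E
t=12: vr[A=1024/655 D=1024/423 E=3072/1991 F=3072/2501 G=4096/3121] → run F
t=13: vr[A=1024/655 D=1024/423 E=3072/1991 F=4096/2501 G=4096/3121] → run G
t=14: vr[A=1024/655 D=1024/423 E=3072/1991 F=4096/2501 G=5120/3121] → run E
t=15: vr[A=1024/655 D=1024/423 E=4096/1991 F=4096/2501 G=5120/3121] → run A
t=16: vr[A=2048/655 D=1024/423 E=4096/1991 F=4096/2501 G=5120/3121] → run F
t=17: vr[A=2048/655 D=1024/423 E=4096/1991 F=5120/2501 G=5120/3121] → run G
t=18: vr[A=2048/655 D=1024/423 E=4096/1991 F=5120/2501 G=6144/3121] → run G
t=19: vr[A=2048/655 D=1024/423 E=4096/1991 F=5120/2501 G=7168/3121] → run F
t=20: vr[A=2048/655 D=1024/423 E=4096/1991 F=6144/2501 G=7168/3121] → run E
t=21: vr[A=2048/655 D=1024/423 E=5120/1991 F=6144/2501 G=7168/3121] → run G
t=22: vr[A=2048/655 D=1024/423 E=5120/1991 F=6144/2501] → run D
t=23: vr[A=2048/655 D=2048/423 E=5120/1991 F=6144/2501] → run F
t=24: vr[A=2048/655 D=2048/423 E=5120/1991] → run E
t=25: vr[A=2048/655 D=2048/423 E=6144/1991] → run E
t=26: vr[A=2048/655 D=2048/423] → run A
t=27: vr[A=3072/655 D=2048/423] → run A
t=28: vr[D=2048/423] → run D
t=29: (idle)
t=30: (idle)
t=31: (idle)

context switches = 25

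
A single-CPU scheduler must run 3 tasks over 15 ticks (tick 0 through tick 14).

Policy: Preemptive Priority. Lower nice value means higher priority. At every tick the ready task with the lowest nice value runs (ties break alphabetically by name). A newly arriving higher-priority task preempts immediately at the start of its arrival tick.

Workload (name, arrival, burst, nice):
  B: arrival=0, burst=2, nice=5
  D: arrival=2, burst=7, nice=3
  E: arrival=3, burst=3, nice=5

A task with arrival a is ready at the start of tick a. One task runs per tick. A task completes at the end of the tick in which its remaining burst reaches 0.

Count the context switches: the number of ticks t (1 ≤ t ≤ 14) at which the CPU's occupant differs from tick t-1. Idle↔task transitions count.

context switches = 3

t=0: ready={B} → run B
t=1: ready={B} → run B
t=2: ready={D} → run D
t=3: ready={D,E} → run D
t=4: ready={D,E} → run D
t=5: ready={D,E} → run D
t=6: ready={D,E} → run D
t=7: ready={D,E} → run D
t=8: ready={D,E} → run D
t=9: ready={E} → run E
t=10: ready={E} → run E
t=11: ready={E} → run E
t=12: (idle)
t=13: (idle)
t=14: (idle)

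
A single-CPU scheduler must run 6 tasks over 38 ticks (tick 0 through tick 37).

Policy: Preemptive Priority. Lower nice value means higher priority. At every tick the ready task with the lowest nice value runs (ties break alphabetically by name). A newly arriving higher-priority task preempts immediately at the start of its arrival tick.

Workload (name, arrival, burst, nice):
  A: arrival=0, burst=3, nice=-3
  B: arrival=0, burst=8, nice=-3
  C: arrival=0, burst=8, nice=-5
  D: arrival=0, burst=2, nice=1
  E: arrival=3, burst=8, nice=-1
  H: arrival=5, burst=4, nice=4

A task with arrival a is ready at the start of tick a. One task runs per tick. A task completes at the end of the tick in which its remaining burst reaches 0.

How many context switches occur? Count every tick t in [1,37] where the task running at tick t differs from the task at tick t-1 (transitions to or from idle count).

context switches = 6

t=0: ready={A,B,C,D} → run C
t=1: ready={A,B,C,D} → run C
t=2: ready={A,B,C,D} → run C
t=3: ready={A,B,C,D,E} → run C
t=4: ready={A,B,C,D,E} → run C
t=5: ready={A,B,C,D,E,H} → run C
t=6: ready={A,B,C,D,E,H} → run C
t=7: ready={A,B,C,D,E,H} → run C
t=8: ready={A,B,D,E,H} → run A
t=9: ready={A,B,D,E,H} → run A
t=10: ready={A,B,D,E,H} → run A
t=11: ready={B,D,E,H} → run B
t=12: ready={B,D,E,H} → run B
t=13: ready={B,D,E,H} → run B
t=14: ready={B,D,E,H} → run B
t=15: ready={B,D,E,H} → run B
t=16: ready={B,D,E,H} → run B
t=17: ready={B,D,E,H} → run B
t=18: ready={B,D,E,H} → run B
t=19: ready={D,E,H} → run E
t=20: ready={D,E,H} → run E
t=21: ready={D,E,H} → run E
t=22: ready={D,E,H} → run E
t=23: ready={D,E,H} → run E
t=24: ready={D,E,H} → run E
t=25: ready={D,E,H} → run E
t=26: ready={D,E,H} → run E
t=27: ready={D,H} → run D
t=28: ready={D,H} → run D
t=29: ready={H} → run H
t=30: ready={H} → run H
t=31: ready={H} → run H
t=32: ready={H} → run H
t=33: (idle)
t=34: (idle)
t=35: (idle)
t=36: (idle)
t=37: (idle)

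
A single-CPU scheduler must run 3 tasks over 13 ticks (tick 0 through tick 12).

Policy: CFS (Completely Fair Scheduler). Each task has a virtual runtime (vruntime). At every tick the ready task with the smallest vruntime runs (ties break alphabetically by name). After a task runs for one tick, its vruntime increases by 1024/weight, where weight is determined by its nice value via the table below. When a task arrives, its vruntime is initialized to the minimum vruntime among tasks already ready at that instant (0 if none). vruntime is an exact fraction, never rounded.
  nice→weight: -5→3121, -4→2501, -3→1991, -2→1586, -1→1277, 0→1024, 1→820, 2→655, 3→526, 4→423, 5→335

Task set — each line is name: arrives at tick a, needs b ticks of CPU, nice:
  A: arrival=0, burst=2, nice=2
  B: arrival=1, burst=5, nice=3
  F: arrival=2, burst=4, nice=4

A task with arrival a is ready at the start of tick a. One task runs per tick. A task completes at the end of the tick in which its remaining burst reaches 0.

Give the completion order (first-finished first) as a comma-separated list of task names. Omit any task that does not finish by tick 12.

completion order = A, F, B

t=0: vr[A=0] → run A
t=1: vr[A=1024/655 B=1024/655] → run A
t=2: vr[B=1024/655 F=1024/655] → run B
t=3: vr[B=604672/172265 F=1024/655] → run F
t=4: vr[B=604672/172265 F=1103872/277065] → run B
t=5: vr[B=940032/172265 F=1103872/277065] → run F
t=6: vr[B=940032/172265 F=1774592/277065] → run B
t=7: vr[B=1275392/172265 F=1774592/277065] → run F
t=8: vr[B=1275392/172265 F=815104/92355] → run B
t=9: vr[B=1610752/172265 F=815104/92355] → run F
t=10: vr[B=1610752/172265] → run B
t=11: (idle)
t=12: (idle)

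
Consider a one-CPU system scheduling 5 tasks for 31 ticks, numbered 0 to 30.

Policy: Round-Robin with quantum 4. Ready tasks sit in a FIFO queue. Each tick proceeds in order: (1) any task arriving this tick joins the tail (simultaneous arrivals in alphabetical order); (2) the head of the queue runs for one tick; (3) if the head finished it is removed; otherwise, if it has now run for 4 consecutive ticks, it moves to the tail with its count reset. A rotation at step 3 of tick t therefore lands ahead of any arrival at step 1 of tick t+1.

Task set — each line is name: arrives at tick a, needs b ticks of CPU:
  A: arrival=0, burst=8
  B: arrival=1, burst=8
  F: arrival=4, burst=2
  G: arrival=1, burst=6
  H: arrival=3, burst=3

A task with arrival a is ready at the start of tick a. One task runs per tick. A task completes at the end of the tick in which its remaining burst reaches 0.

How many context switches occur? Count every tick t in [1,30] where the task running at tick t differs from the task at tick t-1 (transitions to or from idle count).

t=0: queue=[A] q_used=0 → run A
t=1: queue=[A,B,G] q_used=1 → run A
t=2: queue=[A,B,G] q_used=2 → run A
t=3: queue=[A,B,G,H] q_used=3 → run A
t=4: queue=[B,G,H,A,F] q_used=0 → run B
t=5: queue=[B,G,H,A,F] q_used=1 → run B
t=6: queue=[B,G,H,A,F] q_used=2 → run B
t=7: queue=[B,G,H,A,F] q_used=3 → run B
t=8: queue=[G,H,A,F,B] q_used=0 → run G
t=9: queue=[G,H,A,F,B] q_used=1 → run G
t=10: queue=[G,H,A,F,B] q_used=2 → run G
t=11: queue=[G,H,A,F,B] q_used=3 → run G
t=12: queue=[H,A,F,B,G] q_used=0 → run H
t=13: queue=[H,A,F,B,G] q_used=1 → run H
t=14: queue=[H,A,F,B,G] q_used=2 → run H
t=15: queue=[A,F,B,G] q_used=0 → run A
t=16: queue=[A,F,B,G] q_used=1 → run A
t=17: queue=[A,F,B,G] q_used=2 → run A
t=18: queue=[A,F,B,G] q_used=3 → run A
t=19: queue=[F,B,G] q_used=0 → run F
t=20: queue=[F,B,G] q_used=1 → run F
t=21: queue=[B,G] q_used=0 → run B
t=22: queue=[B,G] q_used=1 → run B
t=23: queue=[B,G] q_used=2 → run B
t=24: queue=[B,G] q_used=3 → run B
t=25: queue=[G] q_used=0 → run G
t=26: queue=[G] q_used=1 → run G
t=27: (idle)
t=28: (idle)
t=29: (idle)
t=30: (idle)

context switches = 8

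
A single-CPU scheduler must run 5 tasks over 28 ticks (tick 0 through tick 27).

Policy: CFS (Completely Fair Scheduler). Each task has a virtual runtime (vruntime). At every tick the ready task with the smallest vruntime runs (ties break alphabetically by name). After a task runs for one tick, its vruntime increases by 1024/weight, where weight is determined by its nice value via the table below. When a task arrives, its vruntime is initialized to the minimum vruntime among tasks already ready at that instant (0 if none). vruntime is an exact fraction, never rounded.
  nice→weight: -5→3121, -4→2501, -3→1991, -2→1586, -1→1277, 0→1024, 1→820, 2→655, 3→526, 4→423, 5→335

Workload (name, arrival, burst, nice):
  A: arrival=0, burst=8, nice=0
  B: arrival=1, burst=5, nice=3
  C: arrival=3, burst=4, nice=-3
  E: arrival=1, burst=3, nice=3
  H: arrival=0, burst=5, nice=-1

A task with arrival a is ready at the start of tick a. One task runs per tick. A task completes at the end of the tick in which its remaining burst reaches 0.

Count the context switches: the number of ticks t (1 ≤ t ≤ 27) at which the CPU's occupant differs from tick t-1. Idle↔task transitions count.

context switches = 22

t=0: vr[A=0 H=0] → run A
t=1: vr[A=1 B=0 E=0 H=0] → run B
t=2: vr[A=1 B=512/263 E=0 H=0] → run E
t=3: vr[A=1 B=512/263 C=0 E=512/263 H=0] → run C
t=4: vr[A=1 B=512/263 C=1024/1991 E=512/263 H=0] → run H
t=5: vr[A=1 B=512/263 C=1024/1991 E=512/263 H=1024/1277] → run C
t=6: vr[A=1 B=512/263 C=2048/1991 E=512/263 H=1024/1277] → run H
t=7: vr[A=1 B=512/263 C=2048/1991 E=512/263 H=2048/1277] → run A
t=8: vr[A=2 B=512/263 C=2048/1991 E=512/263 H=2048/1277] → run C
t=9: vr[A=2 B=512/263 C=3072/1991 E=512/263 H=2048/1277] → run C
t=10: vr[A=2 B=512/263 E=512/263 H=2048/1277] → run H
t=11: vr[A=2 B=512/263 E=512/263 H=3072/1277] → run B
t=12: vr[A=2 B=1024/263 E=512/263 H=3072/1277] → run E
t=13: vr[A=2 B=1024/263 E=1024/263 H=3072/1277] → run A
t=14: vr[A=3 B=1024/263 E=1024/263 H=3072/1277] → run H
t=15: vr[A=3 B=1024/263 E=1024/263 H=4096/1277] → run A
t=16: vr[A=4 B=1024/263 E=1024/263 H=4096/1277] → run H
t=17: vr[A=4 B=1024/263 E=1024/263] → run B
t=18: vr[A=4 B=1536/263 E=1024/263] → run E
t=19: vr[A=4 B=1536/263] → run A
t=20: vr[A=5 B=1536/263] → run A
t=21: vr[A=6 B=1536/263] → run B
t=22: vr[A=6 B=2048/263] → run A
t=23: vr[A=7 B=2048/263] → run A
t=24: vr[B=2048/263] → run B
t=25: (idle)
t=26: (idle)
t=27: (idle)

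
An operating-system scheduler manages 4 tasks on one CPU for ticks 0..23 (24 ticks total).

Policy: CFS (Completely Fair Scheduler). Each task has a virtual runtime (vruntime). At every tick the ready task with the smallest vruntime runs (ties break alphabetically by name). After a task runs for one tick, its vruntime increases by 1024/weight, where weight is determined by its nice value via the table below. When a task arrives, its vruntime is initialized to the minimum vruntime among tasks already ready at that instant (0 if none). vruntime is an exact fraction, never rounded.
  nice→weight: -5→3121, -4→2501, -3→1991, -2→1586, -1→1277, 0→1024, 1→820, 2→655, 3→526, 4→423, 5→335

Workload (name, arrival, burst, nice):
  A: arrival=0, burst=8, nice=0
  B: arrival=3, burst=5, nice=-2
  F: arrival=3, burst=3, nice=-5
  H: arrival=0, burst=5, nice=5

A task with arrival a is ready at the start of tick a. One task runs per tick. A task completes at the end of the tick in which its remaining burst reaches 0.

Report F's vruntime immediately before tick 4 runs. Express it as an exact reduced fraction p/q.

vruntime(F, start of tick 4) = 2/1

t=0: vr[A=0 H=0] → run A
t=1: vr[A=1 H=0] → run H
t=2: vr[A=1 H=1024/335] → run A
t=3: vr[A=2 B=2 F=2 H=1024/335] → run A
t=4: vr[A=3 B=2 F=2 H=1024/335] → run B
t=5: vr[A=3 B=2098/793 F=2 H=1024/335] → run F
t=6: vr[A=3 B=2098/793 F=7266/3121 H=1024/335] → run F
t=7: vr[A=3 B=2098/793 F=8290/3121 H=1024/335] → run B
t=8: vr[A=3 B=2610/793 F=8290/3121 H=1024/335] → run F
t=9: vr[A=3 B=2610/793 H=1024/335] → run A
t=10: vr[A=4 B=2610/793 H=1024/335] → run H
t=11: vr[A=4 B=2610/793 H=2048/335] → run B
t=12: vr[A=4 B=3122/793 H=2048/335] → run B
t=13: vr[A=4 B=3634/793 H=2048/335] → run A
t=14: vr[A=5 B=3634/793 H=2048/335] → run B
t=15: vr[A=5 H=2048/335] → run A
t=16: vr[A=6 H=2048/335] → run A
t=17: vr[A=7 H=2048/335] → run H
t=18: vr[A=7 H=3072/335] → run A
t=19: vr[H=3072/335] → run H
t=20: vr[H=4096/335] → run H
t=21: (idle)
t=22: (idle)
t=23: (idle)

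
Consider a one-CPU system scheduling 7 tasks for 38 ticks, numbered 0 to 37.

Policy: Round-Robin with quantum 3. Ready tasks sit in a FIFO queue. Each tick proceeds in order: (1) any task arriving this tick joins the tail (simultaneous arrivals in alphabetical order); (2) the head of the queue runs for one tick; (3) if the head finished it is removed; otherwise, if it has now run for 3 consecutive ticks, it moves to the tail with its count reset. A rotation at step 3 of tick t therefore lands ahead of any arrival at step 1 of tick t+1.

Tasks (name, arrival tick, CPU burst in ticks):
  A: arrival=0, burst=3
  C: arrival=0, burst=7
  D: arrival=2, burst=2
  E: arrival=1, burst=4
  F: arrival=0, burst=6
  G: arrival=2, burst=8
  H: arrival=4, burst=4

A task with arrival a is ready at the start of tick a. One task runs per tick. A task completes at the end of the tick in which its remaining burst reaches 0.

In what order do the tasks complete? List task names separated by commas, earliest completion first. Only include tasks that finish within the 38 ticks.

completion order = A, D, F, E, H, C, G

t=0: queue=[A,C,F] q_used=0 → run A
t=1: queue=[A,C,F,E] q_used=1 → run A
t=2: queue=[A,C,F,E,D,G] q_used=2 → run A
t=3: queue=[C,F,E,D,G] q_used=0 → run C
t=4: queue=[C,F,E,D,G,H] q_used=1 → run C
t=5: queue=[C,F,E,D,G,H] q_used=2 → run C
t=6: queue=[F,E,D,G,H,C] q_used=0 → run F
t=7: queue=[F,E,D,G,H,C] q_used=1 → run F
t=8: queue=[F,E,D,G,H,C] q_used=2 → run F
t=9: queue=[E,D,G,H,C,F] q_used=0 → run E
t=10: queue=[E,D,G,H,C,F] q_used=1 → run E
t=11: queue=[E,D,G,H,C,F] q_used=2 → run E
t=12: queue=[D,G,H,C,F,E] q_used=0 → run D
t=13: queue=[D,G,H,C,F,E] q_used=1 → run D
t=14: queue=[G,H,C,F,E] q_used=0 → run G
t=15: queue=[G,H,C,F,E] q_used=1 → run G
t=16: queue=[G,H,C,F,E] q_used=2 → run G
t=17: queue=[H,C,F,E,G] q_used=0 → run H
t=18: queue=[H,C,F,E,G] q_used=1 → run H
t=19: queue=[H,C,F,E,G] q_used=2 → run H
t=20: queue=[C,F,E,G,H] q_used=0 → run C
t=21: queue=[C,F,E,G,H] q_used=1 → run C
t=22: queue=[C,F,E,G,H] q_used=2 → run C
t=23: queue=[F,E,G,H,C] q_used=0 → run F
t=24: queue=[F,E,G,H,C] q_used=1 → run F
t=25: queue=[F,E,G,H,C] q_used=2 → run F
t=26: queue=[E,G,H,C] q_used=0 → run E
t=27: queue=[G,H,C] q_used=0 → run G
t=28: queue=[G,H,C] q_used=1 → run G
t=29: queue=[G,H,C] q_used=2 → run G
t=30: queue=[H,C,G] q_used=0 → run H
t=31: queue=[C,G] q_used=0 → run C
t=32: queue=[G] q_used=0 → run G
t=33: queue=[G] q_used=1 → run G
t=34: (idle)
t=35: (idle)
t=36: (idle)
t=37: (idle)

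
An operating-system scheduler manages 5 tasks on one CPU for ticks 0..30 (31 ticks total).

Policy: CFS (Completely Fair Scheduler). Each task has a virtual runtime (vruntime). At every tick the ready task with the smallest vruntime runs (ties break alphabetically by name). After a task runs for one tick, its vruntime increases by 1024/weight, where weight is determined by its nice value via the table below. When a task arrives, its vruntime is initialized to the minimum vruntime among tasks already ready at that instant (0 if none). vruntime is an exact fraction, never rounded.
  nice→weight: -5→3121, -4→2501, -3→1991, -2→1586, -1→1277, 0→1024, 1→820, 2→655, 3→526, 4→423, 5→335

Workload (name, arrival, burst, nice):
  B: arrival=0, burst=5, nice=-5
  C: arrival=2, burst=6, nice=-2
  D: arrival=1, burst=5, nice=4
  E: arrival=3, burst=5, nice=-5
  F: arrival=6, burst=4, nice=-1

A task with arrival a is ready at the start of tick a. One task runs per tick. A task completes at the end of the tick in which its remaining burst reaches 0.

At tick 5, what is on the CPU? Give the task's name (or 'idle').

t=0: vr[B=0] → run B
t=1: vr[B=1024/3121 D=1024/3121] → run B
t=2: vr[B=2048/3121 C=1024/3121 D=1024/3121] → run C
t=3: vr[B=2048/3121 C=2409984/2474953 D=1024/3121 E=1024/3121] → run D
t=4: vr[B=2048/3121 C=2409984/2474953 D=3629056/1320183 E=1024/3121] → run E
t=5: vr[B=2048/3121 C=2409984/2474953 D=3629056/1320183 E=2048/3121] → run B
t=6: vr[B=3072/3121 C=2409984/2474953 D=3629056/1320183 E=2048/3121 F=2048/3121] → run E
t=7: vr[B=3072/3121 C=2409984/2474953 D=3629056/1320183 E=3072/3121 F=2048/3121] → run F
t=8: vr[B=3072/3121 C=2409984/2474953 D=3629056/1320183 E=3072/3121 F=5811200/3985517] → run C
t=9: vr[B=3072/3121 C=4007936/2474953 D=3629056/1320183 E=3072/3121 F=5811200/3985517] → run B
t=10: vr[B=4096/3121 C=4007936/2474953 D=3629056/1320183 E=3072/3121 F=5811200/3985517] → run E
t=11: vr[B=4096/3121 C=4007936/2474953 D=3629056/1320183 E=4096/3121 F=5811200/3985517] → run B
t=12: vr[C=4007936/2474953 D=3629056/1320183 E=4096/3121 F=5811200/3985517] → run E
t=13: vr[C=4007936/2474953 D=3629056/1320183 E=5120/3121 F=5811200/3985517] → run F
t=14: vr[C=4007936/2474953 D=3629056/1320183 E=5120/3121 F=9007104/3985517] → run C
t=15: vr[C=5605888/2474953 D=3629056/1320183 E=5120/3121 F=9007104/3985517] → run E
t=16: vr[C=5605888/2474953 D=3629056/1320183 F=9007104/3985517] → run F
t=17: vr[C=5605888/2474953 D=3629056/1320183 F=12203008/3985517] → run C
t=18: vr[C=7203840/2474953 D=3629056/1320183 F=12203008/3985517] → run D
t=19: vr[C=7203840/2474953 D=6824960/1320183 F=12203008/3985517] → run C
t=20: vr[C=8801792/2474953 D=6824960/1320183 F=12203008/3985517] → run F
t=21: vr[C=8801792/2474953 D=6824960/1320183] → run C
t=22: vr[D=6824960/1320183] → run D
t=23: vr[D=3340288/440061] → run D
t=24: vr[D=13216768/1320183] → run D
t=25: (idle)
t=26: (idle)
t=27: (idle)
t=28: (idle)
t=29: (idle)
t=30: (idle)

running at tick 5 = B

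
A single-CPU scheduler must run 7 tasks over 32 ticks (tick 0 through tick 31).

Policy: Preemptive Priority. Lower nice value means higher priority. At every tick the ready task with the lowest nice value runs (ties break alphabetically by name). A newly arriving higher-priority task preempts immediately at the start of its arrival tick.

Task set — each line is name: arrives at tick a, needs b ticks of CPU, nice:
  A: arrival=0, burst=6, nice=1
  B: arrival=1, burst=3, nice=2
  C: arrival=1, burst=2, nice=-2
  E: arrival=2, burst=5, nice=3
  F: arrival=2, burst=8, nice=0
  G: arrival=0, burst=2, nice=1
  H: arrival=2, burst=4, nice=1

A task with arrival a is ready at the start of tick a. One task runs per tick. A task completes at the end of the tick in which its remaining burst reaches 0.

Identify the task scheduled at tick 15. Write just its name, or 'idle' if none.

t=0: ready={A,G} → run A
t=1: ready={A,B,C,G} → run C
t=2: ready={A,B,C,E,F,G,H} → run C
t=3: ready={A,B,E,F,G,H} → run F
t=4: ready={A,B,E,F,G,H} → run F
t=5: ready={A,B,E,F,G,H} → run F
t=6: ready={A,B,E,F,G,H} → run F
t=7: ready={A,B,E,F,G,H} → run F
t=8: ready={A,B,E,F,G,H} → run F
t=9: ready={A,B,E,F,G,H} → run F
t=10: ready={A,B,E,F,G,H} → run F
t=11: ready={A,B,E,G,H} → run A
t=12: ready={A,B,E,G,H} → run A
t=13: ready={A,B,E,G,H} → run A
t=14: ready={A,B,E,G,H} → run A
t=15: ready={A,B,E,G,H} → run A
t=16: ready={B,E,G,H} → run G
t=17: ready={B,E,G,H} → run G
t=18: ready={B,E,H} → run H
t=19: ready={B,E,H} → run H
t=20: ready={B,E,H} → run H
t=21: ready={B,E,H} → run H
t=22: ready={B,E} → run B
t=23: ready={B,E} → run B
t=24: ready={B,E} → run B
t=25: ready={E} → run E
t=26: ready={E} → run E
t=27: ready={E} → run E
t=28: ready={E} → run E
t=29: ready={E} → run E
t=30: (idle)
t=31: (idle)

running at tick 15 = A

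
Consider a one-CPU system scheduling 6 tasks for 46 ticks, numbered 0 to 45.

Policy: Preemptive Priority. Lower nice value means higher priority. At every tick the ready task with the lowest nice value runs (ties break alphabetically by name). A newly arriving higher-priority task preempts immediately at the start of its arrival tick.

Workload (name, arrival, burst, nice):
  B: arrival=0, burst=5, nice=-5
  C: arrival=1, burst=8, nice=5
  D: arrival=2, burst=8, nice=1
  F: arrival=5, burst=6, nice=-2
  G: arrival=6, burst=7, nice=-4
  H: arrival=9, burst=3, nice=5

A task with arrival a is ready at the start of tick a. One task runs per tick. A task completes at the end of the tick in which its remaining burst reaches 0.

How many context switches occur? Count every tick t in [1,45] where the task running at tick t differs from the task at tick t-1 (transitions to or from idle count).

context switches = 7

t=0: ready={B} → run B
t=1: ready={B,C} → run B
t=2: ready={B,C,D} → run B
t=3: ready={B,C,D} → run B
t=4: ready={B,C,D} → run B
t=5: ready={C,D,F} → run F
t=6: ready={C,D,F,G} → run G
t=7: ready={C,D,F,G} → run G
t=8: ready={C,D,F,G} → run G
t=9: ready={C,D,F,G,H} → run G
t=10: ready={C,D,F,G,H} → run G
t=11: ready={C,D,F,G,H} → run G
t=12: ready={C,D,F,G,H} → run G
t=13: ready={C,D,F,H} → run F
t=14: ready={C,D,F,H} → run F
t=15: ready={C,D,F,H} → run F
t=16: ready={C,D,F,H} → run F
t=17: ready={C,D,F,H} → run F
t=18: ready={C,D,H} → run D
t=19: ready={C,D,H} → run D
t=20: ready={C,D,H} → run D
t=21: ready={C,D,H} → run D
t=22: ready={C,D,H} → run D
t=23: ready={C,D,H} → run D
t=24: ready={C,D,H} → run D
t=25: ready={C,D,H} → run D
t=26: ready={C,H} → run C
t=27: ready={C,H} → run C
t=28: ready={C,H} → run C
t=29: ready={C,H} → run C
t=30: ready={C,H} → run C
t=31: ready={C,H} → run C
t=32: ready={C,H} → run C
t=33: ready={C,H} → run C
t=34: ready={H} → run H
t=35: ready={H} → run H
t=36: ready={H} → run H
t=37: (idle)
t=38: (idle)
t=39: (idle)
t=40: (idle)
t=41: (idle)
t=42: (idle)
t=43: (idle)
t=44: (idle)
t=45: (idle)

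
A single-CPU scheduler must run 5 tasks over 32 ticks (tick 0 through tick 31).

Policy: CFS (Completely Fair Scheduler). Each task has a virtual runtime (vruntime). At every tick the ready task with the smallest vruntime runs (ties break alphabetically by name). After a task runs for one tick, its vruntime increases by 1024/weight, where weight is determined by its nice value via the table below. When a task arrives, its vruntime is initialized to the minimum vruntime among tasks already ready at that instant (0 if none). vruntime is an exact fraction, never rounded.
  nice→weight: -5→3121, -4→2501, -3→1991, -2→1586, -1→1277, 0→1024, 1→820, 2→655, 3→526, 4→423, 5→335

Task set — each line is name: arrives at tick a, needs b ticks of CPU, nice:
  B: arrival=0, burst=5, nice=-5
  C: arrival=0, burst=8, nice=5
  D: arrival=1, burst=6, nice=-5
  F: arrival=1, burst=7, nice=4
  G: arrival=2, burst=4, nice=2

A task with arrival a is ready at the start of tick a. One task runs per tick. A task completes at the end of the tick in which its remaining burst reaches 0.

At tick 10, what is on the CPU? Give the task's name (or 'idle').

t=0: vr[B=0 C=0] → run B
t=1: vr[B=1024/3121 C=0 D=0 F=0] → run C
t=2: vr[B=1024/3121 C=1024/335 D=0 F=0 G=0] → run D
t=3: vr[B=1024/3121 C=1024/335 D=1024/3121 F=0 G=0] → run F
t=4: vr[B=1024/3121 C=1024/335 D=1024/3121 F=1024/423 G=0] → run G
t=5: vr[B=1024/3121 C=1024/335 D=1024/3121 F=1024/423 G=1024/655] → run B
t=6: vr[B=2048/3121 C=1024/335 D=1024/3121 F=1024/423 G=1024/655] → run D
t=7: vr[B=2048/3121 C=1024/335 D=2048/3121 F=1024/423 G=1024/655] → run B
t=8: vr[B=3072/3121 C=1024/335 D=2048/3121 F=1024/423 G=1024/655] → run D
t=9: vr[B=3072/3121 C=1024/335 D=3072/3121 F=1024/423 G=1024/655] → run B
t=10: vr[B=4096/3121 C=1024/335 D=3072/3121 F=1024/423 G=1024/655] → run D
t=11: vr[B=4096/3121 C=1024/335 D=4096/3121 F=1024/423 G=1024/655] → run B
t=12: vr[C=1024/335 D=4096/3121 F=1024/423 G=1024/655] → run D
t=13: vr[C=1024/335 D=5120/3121 F=1024/423 G=1024/655] → run G
t=14: vr[C=1024/335 D=5120/3121 F=1024/423 G=2048/655] → run D
t=15: vr[C=1024/335 F=1024/423 G=2048/655] → run F
t=16: vr[C=1024/335 F=2048/423 G=2048/655] → run C
t=17: vr[C=2048/335 F=2048/423 G=2048/655] → run G
t=18: vr[C=2048/335 F=2048/423 G=3072/655] → run G
t=19: vr[C=2048/335 F=2048/423] → run F
t=20: vr[C=2048/335 F=1024/141] → run C
t=21: vr[C=3072/335 F=1024/141] → run F
t=22: vr[C=3072/335 F=4096/423] → run C
t=23: vr[C=4096/335 F=4096/423] → run F
t=24: vr[C=4096/335 F=5120/423] → run F
t=25: vr[C=4096/335 F=2048/141] → run C
t=26: vr[C=1024/67 F=2048/141] → run F
t=27: vr[C=1024/67] → run C
t=28: vr[C=6144/335] → run C
t=29: vr[C=7168/335] → run C
t=30: (idle)
t=31: (idle)

running at tick 10 = D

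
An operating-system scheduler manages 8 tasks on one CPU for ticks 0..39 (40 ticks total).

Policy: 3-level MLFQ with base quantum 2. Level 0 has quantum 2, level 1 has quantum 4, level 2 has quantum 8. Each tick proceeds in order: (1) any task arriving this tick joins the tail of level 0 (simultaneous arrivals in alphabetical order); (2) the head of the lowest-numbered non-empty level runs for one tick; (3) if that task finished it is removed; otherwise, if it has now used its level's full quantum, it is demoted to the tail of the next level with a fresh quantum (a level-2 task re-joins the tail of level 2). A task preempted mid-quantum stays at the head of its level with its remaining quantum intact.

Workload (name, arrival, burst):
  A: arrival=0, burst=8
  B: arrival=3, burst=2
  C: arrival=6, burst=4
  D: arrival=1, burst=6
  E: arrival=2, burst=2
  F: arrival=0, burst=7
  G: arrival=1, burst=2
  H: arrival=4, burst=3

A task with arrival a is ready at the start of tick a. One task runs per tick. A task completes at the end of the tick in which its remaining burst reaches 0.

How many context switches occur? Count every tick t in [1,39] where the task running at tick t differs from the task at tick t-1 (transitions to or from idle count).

t=0: L0/L1/L2 = AF/-/- → run A
t=1: L0/L1/L2 = AFDG/-/- → run A
t=2: L0/L1/L2 = FDGE/A/- → run F
t=3: L0/L1/L2 = FDGEB/A/- → run F
t=4: L0/L1/L2 = DGEBH/AF/- → run D
t=5: L0/L1/L2 = DGEBH/AF/- → run D
t=6: L0/L1/L2 = GEBHC/AFD/- → run G
t=7: L0/L1/L2 = GEBHC/AFD/- → run G
t=8: L0/L1/L2 = EBHC/AFD/- → run E
t=9: L0/L1/L2 = EBHC/AFD/- → run E
t=10: L0/L1/L2 = BHC/AFD/- → run B
t=11: L0/L1/L2 = BHC/AFD/- → run B
t=12: L0/L1/L2 = HC/AFD/- → run H
t=13: L0/L1/L2 = HC/AFD/- → run H
t=14: L0/L1/L2 = C/AFDH/- → run C
t=15: L0/L1/L2 = C/AFDH/- → run C
t=16: L0/L1/L2 = -/AFDHC/- → run A
t=17: L0/L1/L2 = -/AFDHC/- → run A
t=18: L0/L1/L2 = -/AFDHC/- → run A
t=19: L0/L1/L2 = -/AFDHC/- → run A
t=20: L0/L1/L2 = -/FDHC/A → run F
t=21: L0/L1/L2 = -/FDHC/A → run F
t=22: L0/L1/L2 = -/FDHC/A → run F
t=23: L0/L1/L2 = -/FDHC/A → run F
t=24: L0/L1/L2 = -/DHC/AF → run D
t=25: L0/L1/L2 = -/DHC/AF → run D
t=26: L0/L1/L2 = -/DHC/AF → run D
t=27: L0/L1/L2 = -/DHC/AF → run D
t=28: L0/L1/L2 = -/HC/AF → run H
t=29: L0/L1/L2 = -/C/AF → run C
t=30: L0/L1/L2 = -/C/AF → run C
t=31: L0/L1/L2 = -/-/AF → run A
t=32: L0/L1/L2 = -/-/AF → run A
t=33: L0/L1/L2 = -/-/F → run F
t=34: (idle)
t=35: (idle)
t=36: (idle)
t=37: (idle)
t=38: (idle)
t=39: (idle)

context switches = 15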